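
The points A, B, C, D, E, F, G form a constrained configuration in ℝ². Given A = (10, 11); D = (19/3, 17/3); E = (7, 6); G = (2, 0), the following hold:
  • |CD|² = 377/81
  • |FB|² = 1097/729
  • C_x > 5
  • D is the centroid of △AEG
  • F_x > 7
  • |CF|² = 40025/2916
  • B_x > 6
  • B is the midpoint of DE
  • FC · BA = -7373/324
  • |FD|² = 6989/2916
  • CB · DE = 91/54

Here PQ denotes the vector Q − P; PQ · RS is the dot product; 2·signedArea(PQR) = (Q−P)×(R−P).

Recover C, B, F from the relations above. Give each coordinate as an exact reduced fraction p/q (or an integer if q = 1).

1. B_x = 20/3  [B is the midpoint of DE]
2. B_y = 35/6  [B is the midpoint of DE]
   → B = (20/3, 35/6)
3. C_x = 46/9  [line -2/3·x + -1/3·y + 127/27 = 0 ∩ |CD|² = 377/81]
4. C_y = 35/9  [line -2/3·x + -1/3·y + 127/27 = 0 ∩ |CD|² = 377/81]
   → C = (46/9, 35/9)
5. F_x = 196/27  [line -10/3·x + -31/6·y + 19403/324 = 0 ∩ |CF|² = 40025/2916]
6. F_y = 373/54  [line -10/3·x + -31/6·y + 19403/324 = 0 ∩ |CF|² = 40025/2916]
   → F = (196/27, 373/54)

B = (20/3, 35/6)
C = (46/9, 35/9)
F = (196/27, 373/54)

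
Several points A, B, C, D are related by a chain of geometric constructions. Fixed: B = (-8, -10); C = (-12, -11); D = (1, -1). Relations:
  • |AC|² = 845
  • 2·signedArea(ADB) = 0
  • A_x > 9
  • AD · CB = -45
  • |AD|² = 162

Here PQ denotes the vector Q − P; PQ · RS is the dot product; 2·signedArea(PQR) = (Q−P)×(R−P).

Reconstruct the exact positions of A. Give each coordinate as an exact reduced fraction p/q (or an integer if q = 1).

1. A_x = 10  [2·signedArea(ADB) = 0 ∩ AD · CB = -45]
2. A_y = 8  [2·signedArea(ADB) = 0 ∩ AD · CB = -45]
   → A = (10, 8)

A = (10, 8)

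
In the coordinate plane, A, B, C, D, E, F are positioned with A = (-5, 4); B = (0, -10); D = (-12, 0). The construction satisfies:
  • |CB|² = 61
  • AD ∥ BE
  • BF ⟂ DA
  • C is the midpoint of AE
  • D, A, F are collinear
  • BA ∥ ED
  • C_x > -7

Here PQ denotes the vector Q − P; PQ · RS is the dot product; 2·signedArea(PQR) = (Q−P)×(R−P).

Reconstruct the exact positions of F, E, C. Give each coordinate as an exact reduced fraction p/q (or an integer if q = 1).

1. F_x = -472/65  [D, A, F are collinear ∩ BF ⟂ DA]
2. F_y = 176/65  [D, A, F are collinear ∩ BF ⟂ DA]
   → F = (-472/65, 176/65)
3. E_x = -7  [BA ∥ ED ∩ AD ∥ BE]
4. E_y = -14  [BA ∥ ED ∩ AD ∥ BE]
   → E = (-7, -14)
5. C_x = -6  [C is the midpoint of AE]
6. C_y = -5  [C is the midpoint of AE]
   → C = (-6, -5)

C = (-6, -5)
E = (-7, -14)
F = (-472/65, 176/65)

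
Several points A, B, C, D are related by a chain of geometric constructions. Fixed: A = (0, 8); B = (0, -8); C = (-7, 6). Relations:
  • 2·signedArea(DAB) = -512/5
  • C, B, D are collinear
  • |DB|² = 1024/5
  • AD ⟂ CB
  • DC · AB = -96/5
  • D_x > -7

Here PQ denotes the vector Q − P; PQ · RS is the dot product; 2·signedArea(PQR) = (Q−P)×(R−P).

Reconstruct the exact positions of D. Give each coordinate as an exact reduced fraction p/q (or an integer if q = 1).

1. D_x = -32/5  [C, B, D are collinear ∩ AD ⟂ CB]
2. D_y = 24/5  [C, B, D are collinear ∩ AD ⟂ CB]
   → D = (-32/5, 24/5)

D = (-32/5, 24/5)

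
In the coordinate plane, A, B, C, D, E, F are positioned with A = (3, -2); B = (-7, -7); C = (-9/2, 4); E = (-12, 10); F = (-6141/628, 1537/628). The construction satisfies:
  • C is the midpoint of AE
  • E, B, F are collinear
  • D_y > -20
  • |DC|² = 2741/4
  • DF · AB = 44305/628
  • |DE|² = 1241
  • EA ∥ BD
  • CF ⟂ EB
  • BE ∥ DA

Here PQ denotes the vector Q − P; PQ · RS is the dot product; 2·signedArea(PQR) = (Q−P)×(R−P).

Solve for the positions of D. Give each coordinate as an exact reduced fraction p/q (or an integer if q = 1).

D = (8, -19)

1. D_x = 8  [BE ∥ DA ∩ EA ∥ BD]
2. D_y = -19  [BE ∥ DA ∩ EA ∥ BD]
   → D = (8, -19)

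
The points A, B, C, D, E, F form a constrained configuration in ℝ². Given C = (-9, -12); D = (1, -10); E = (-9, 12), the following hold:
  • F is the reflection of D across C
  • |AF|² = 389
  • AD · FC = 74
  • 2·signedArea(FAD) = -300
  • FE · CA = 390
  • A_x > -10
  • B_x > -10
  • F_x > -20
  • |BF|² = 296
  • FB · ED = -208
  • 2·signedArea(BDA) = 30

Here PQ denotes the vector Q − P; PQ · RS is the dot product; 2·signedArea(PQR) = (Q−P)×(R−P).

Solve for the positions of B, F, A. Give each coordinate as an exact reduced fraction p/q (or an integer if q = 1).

A = (-9, 3)
B = (-9, 0)
F = (-19, -14)

1. F_x = -19  [F is the reflection of D across C]
2. F_y = -14  [F is the reflection of D across C]
   → F = (-19, -14)
3. A_x = -9  [AD · FC = 74 ∩ FE · CA = 390]
4. A_y = 3  [AD · FC = 74 ∩ FE · CA = 390]
   → A = (-9, 3)
5. B_x = -9  [2·signedArea(BDA) = 30 ∩ FB · ED = -208]
6. B_y = 0  [2·signedArea(BDA) = 30 ∩ FB · ED = -208]
   → B = (-9, 0)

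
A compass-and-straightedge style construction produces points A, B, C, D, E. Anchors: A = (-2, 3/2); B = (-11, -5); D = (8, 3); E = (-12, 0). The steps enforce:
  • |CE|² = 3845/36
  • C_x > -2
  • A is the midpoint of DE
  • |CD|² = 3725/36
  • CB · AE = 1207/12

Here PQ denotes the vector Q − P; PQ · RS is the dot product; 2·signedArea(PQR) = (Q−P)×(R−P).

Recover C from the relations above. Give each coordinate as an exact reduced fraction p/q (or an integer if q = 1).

C = (-5/3, -1/6)

1. C_x = -5/3  [line 10·x + 3/2·y + 203/12 = 0 ∩ |CE|² = 3845/36]
2. C_y = -1/6  [line 10·x + 3/2·y + 203/12 = 0 ∩ |CE|² = 3845/36]
   → C = (-5/3, -1/6)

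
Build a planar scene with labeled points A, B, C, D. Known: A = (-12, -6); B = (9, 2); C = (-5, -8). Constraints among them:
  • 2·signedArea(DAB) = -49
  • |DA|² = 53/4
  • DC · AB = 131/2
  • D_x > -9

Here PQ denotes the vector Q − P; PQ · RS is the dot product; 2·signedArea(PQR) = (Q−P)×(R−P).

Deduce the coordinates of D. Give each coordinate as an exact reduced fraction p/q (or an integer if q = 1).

D = (-17/2, -7)

1. D_x = -17/2  [2·signedArea(DAB) = -49 ∩ DC · AB = 131/2]
2. D_y = -7  [2·signedArea(DAB) = -49 ∩ DC · AB = 131/2]
   → D = (-17/2, -7)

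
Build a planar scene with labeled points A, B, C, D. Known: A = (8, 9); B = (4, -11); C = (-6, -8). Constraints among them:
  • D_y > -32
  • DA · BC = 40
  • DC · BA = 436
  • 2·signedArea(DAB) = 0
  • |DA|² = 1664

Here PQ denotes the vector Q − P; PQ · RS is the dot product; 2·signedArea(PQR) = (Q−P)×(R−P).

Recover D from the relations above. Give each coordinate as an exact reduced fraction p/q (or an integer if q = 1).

1. D_x = 0  [2·signedArea(DAB) = 0 ∩ DA · BC = 40]
2. D_y = -31  [2·signedArea(DAB) = 0 ∩ DA · BC = 40]
   → D = (0, -31)

D = (0, -31)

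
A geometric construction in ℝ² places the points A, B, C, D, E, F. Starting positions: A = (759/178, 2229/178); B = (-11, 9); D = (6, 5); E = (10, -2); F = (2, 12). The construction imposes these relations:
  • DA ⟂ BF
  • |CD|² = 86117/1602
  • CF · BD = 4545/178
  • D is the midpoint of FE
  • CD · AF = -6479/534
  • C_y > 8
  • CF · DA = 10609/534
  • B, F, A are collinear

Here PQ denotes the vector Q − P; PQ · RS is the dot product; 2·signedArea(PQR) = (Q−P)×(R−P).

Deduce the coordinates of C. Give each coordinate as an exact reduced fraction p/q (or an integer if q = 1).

C = (-131/534, 4721/534)

1. C_x = -131/534  [CF · BD = 4545/178 ∩ CD · AF = -6479/534]
2. C_y = 4721/534  [CF · BD = 4545/178 ∩ CD · AF = -6479/534]
   → C = (-131/534, 4721/534)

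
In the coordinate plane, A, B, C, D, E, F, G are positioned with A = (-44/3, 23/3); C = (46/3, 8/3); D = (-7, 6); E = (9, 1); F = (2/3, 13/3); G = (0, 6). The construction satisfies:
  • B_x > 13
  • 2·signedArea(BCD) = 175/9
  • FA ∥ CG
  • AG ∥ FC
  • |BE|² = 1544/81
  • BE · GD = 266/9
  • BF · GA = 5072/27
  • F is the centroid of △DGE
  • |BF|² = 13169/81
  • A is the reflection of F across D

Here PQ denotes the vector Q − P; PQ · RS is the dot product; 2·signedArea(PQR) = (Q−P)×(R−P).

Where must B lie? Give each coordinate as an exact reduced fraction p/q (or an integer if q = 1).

B = (119/9, 19/9)

1. B_x = 119/9  [BE · GD = 266/9 ∩ 2·signedArea(BCD) = 175/9]
2. B_y = 19/9  [BE · GD = 266/9 ∩ 2·signedArea(BCD) = 175/9]
   → B = (119/9, 19/9)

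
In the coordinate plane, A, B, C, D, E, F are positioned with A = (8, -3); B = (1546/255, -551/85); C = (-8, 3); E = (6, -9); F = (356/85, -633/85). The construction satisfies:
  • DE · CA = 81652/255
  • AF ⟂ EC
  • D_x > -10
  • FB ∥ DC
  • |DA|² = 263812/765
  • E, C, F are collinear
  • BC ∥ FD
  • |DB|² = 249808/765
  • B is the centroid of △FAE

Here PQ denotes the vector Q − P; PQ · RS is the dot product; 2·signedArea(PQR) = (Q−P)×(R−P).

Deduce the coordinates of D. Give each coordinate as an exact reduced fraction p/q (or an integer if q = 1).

D = (-2518/255, 173/85)

1. D_x = -2518/255  [FB ∥ DC ∩ BC ∥ FD]
2. D_y = 173/85  [FB ∥ DC ∩ BC ∥ FD]
   → D = (-2518/255, 173/85)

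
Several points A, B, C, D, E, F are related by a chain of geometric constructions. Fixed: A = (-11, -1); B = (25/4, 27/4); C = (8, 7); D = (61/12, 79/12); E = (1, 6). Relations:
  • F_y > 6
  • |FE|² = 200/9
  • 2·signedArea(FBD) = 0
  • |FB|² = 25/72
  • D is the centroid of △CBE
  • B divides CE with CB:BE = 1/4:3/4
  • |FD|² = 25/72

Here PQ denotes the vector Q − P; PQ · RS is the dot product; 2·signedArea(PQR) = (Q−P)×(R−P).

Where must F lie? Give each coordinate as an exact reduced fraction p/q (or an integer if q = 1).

F = (17/3, 20/3)

1. F_x = 17/3  [line 1/6·x + -7/6·y + 41/6 = 0 ∩ |FE|² = 200/9]
2. F_y = 20/3  [line 1/6·x + -7/6·y + 41/6 = 0 ∩ |FE|² = 200/9]
   → F = (17/3, 20/3)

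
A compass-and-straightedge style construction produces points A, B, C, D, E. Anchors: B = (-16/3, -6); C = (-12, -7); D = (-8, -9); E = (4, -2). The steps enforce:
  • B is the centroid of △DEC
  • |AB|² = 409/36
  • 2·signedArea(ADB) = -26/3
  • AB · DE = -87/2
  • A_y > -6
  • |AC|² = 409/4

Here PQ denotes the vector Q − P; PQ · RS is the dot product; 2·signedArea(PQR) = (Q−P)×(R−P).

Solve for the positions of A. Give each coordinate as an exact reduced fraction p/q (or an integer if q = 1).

1. A_x = -2  [2·signedArea(ADB) = -26/3 ∩ AB · DE = -87/2]
2. A_y = -11/2  [2·signedArea(ADB) = -26/3 ∩ AB · DE = -87/2]
   → A = (-2, -11/2)

A = (-2, -11/2)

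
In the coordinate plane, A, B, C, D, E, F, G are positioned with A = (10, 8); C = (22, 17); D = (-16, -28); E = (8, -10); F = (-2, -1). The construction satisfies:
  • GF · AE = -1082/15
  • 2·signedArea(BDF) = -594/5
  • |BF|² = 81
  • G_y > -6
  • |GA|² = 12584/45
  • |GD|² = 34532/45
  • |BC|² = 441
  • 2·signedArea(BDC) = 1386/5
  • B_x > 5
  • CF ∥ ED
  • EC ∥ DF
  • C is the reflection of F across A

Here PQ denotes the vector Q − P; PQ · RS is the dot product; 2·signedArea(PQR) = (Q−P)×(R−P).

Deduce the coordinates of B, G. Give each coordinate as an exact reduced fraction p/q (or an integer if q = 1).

1. B_x = 26/5  [2·signedArea(BDF) = -594/5 ∩ 2·signedArea(BDC) = 1386/5]
2. B_y = 22/5  [2·signedArea(BDF) = -594/5 ∩ 2·signedArea(BDC) = 1386/5]
   → B = (26/5, 22/5)
3. G_x = -4/15  [line 2·x + 18·y + 1412/15 = 0 ∩ |GA|² = 12584/45]
4. G_y = -26/5  [line 2·x + 18·y + 1412/15 = 0 ∩ |GA|² = 12584/45]
   → G = (-4/15, -26/5)

B = (26/5, 22/5)
G = (-4/15, -26/5)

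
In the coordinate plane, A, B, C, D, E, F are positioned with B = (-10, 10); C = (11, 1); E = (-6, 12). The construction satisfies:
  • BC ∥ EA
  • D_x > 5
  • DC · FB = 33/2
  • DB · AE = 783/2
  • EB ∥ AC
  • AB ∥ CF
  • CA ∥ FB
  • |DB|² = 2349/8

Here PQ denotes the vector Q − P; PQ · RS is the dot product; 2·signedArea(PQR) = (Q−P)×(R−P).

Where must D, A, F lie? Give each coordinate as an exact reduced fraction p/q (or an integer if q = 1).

A = (15, 3)
D = (23/4, 13/4)
F = (-14, 8)

1. A_x = 15  [EB ∥ AC ∩ BC ∥ EA]
2. A_y = 3  [EB ∥ AC ∩ BC ∥ EA]
   → A = (15, 3)
3. F_x = -14  [CA ∥ FB ∩ AB ∥ CF]
4. F_y = 8  [CA ∥ FB ∩ AB ∥ CF]
   → F = (-14, 8)
5. D_x = 23/4  [DC · FB = 33/2 ∩ DB · AE = 783/2]
6. D_y = 13/4  [DC · FB = 33/2 ∩ DB · AE = 783/2]
   → D = (23/4, 13/4)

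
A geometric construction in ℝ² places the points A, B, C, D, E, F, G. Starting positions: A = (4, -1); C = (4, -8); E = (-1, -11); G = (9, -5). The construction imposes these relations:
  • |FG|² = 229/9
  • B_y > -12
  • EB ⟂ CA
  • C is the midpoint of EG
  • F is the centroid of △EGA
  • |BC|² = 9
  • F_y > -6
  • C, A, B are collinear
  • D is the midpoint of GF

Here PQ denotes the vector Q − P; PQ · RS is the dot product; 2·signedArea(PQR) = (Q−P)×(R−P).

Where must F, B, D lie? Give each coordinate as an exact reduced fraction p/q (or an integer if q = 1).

1. F_x = 4  [F is the centroid of △EGA]
2. F_y = -17/3  [F is the centroid of △EGA]
   → F = (4, -17/3)
3. B_x = 4  [C, A, B are collinear ∩ EB ⟂ CA]
4. B_y = -11  [C, A, B are collinear ∩ EB ⟂ CA]
   → B = (4, -11)
5. D_x = 13/2  [D is the midpoint of GF]
6. D_y = -16/3  [D is the midpoint of GF]
   → D = (13/2, -16/3)

B = (4, -11)
D = (13/2, -16/3)
F = (4, -17/3)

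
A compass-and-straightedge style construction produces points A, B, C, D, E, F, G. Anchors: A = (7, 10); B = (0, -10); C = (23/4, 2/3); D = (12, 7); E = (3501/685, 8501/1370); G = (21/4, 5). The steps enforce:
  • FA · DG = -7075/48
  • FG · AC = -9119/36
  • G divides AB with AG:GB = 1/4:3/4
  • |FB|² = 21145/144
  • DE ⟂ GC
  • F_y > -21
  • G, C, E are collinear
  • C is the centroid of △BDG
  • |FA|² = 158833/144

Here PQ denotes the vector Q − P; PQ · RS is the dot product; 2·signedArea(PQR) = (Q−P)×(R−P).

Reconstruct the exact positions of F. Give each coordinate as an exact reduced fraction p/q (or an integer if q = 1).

F = (-23/4, -62/3)

1. F_x = -23/4  [FA · DG = -7075/48 ∩ FG · AC = -9119/36]
2. F_y = -62/3  [FA · DG = -7075/48 ∩ FG · AC = -9119/36]
   → F = (-23/4, -62/3)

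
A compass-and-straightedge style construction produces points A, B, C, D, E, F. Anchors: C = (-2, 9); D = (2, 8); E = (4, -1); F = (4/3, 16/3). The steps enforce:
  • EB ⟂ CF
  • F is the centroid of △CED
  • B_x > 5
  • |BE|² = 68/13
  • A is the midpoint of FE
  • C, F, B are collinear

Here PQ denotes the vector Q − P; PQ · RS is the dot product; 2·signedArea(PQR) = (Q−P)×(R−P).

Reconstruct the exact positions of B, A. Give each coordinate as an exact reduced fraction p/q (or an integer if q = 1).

A = (8/3, 13/6)
B = (74/13, 7/13)

1. B_x = 74/13  [C, F, B are collinear ∩ EB ⟂ CF]
2. B_y = 7/13  [C, F, B are collinear ∩ EB ⟂ CF]
   → B = (74/13, 7/13)
3. A_x = 8/3  [A is the midpoint of FE]
4. A_y = 13/6  [A is the midpoint of FE]
   → A = (8/3, 13/6)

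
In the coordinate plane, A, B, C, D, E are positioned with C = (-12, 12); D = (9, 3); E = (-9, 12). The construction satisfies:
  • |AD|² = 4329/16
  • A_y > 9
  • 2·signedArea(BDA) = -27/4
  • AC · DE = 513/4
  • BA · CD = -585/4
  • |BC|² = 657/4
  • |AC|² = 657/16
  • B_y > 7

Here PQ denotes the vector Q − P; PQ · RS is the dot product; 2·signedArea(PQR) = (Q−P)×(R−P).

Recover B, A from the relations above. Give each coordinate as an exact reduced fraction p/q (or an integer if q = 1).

1. A_x = -6  [line 18·x + -9·y + 783/4 = 0 ∩ |AC|² = 657/16]
2. A_y = 39/4  [line 18·x + -9·y + 783/4 = 0 ∩ |AC|² = 657/16]
   → A = (-6, 39/4)
3. B_x = 0  [BA · CD = -585/4 ∩ 2·signedArea(BDA) = -27/4]
4. B_y = 15/2  [BA · CD = -585/4 ∩ 2·signedArea(BDA) = -27/4]
   → B = (0, 15/2)

A = (-6, 39/4)
B = (0, 15/2)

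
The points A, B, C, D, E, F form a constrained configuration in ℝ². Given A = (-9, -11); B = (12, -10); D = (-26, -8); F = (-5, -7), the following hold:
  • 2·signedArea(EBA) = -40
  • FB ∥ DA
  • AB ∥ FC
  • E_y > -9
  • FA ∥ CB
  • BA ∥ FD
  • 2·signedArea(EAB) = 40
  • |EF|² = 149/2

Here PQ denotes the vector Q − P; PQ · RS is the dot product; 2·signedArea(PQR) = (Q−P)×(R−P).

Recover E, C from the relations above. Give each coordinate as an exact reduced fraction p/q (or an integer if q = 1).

C = (16, -6)
E = (7/2, -17/2)

1. E_x = 7/2  [line 1·x + -21·y + -182 = 0 ∩ |EF|² = 149/2]
2. E_y = -17/2  [line 1·x + -21·y + -182 = 0 ∩ |EF|² = 149/2]
   → E = (7/2, -17/2)
3. C_x = 16  [FA ∥ CB ∩ AB ∥ FC]
4. C_y = -6  [FA ∥ CB ∩ AB ∥ FC]
   → C = (16, -6)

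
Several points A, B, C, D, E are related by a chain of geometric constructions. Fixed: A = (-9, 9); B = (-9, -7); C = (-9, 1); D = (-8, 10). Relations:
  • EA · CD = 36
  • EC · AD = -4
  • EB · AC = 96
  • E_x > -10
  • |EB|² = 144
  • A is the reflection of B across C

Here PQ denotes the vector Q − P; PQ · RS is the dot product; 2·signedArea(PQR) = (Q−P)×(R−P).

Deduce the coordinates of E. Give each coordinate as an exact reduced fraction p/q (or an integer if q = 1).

1. E_x = -9  [EA · CD = 36 ∩ EB · AC = 96]
2. E_y = 5  [EA · CD = 36 ∩ EB · AC = 96]
   → E = (-9, 5)

E = (-9, 5)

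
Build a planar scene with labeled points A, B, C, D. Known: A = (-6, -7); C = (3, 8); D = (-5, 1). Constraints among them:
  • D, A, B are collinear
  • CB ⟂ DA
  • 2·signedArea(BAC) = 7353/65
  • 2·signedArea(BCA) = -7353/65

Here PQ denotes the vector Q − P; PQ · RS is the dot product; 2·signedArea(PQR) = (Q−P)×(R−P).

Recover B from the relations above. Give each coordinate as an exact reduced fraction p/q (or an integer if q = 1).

B = (-261/65, 577/65)

1. B_x = -261/65  [D, A, B are collinear ∩ CB ⟂ DA]
2. B_y = 577/65  [D, A, B are collinear ∩ CB ⟂ DA]
   → B = (-261/65, 577/65)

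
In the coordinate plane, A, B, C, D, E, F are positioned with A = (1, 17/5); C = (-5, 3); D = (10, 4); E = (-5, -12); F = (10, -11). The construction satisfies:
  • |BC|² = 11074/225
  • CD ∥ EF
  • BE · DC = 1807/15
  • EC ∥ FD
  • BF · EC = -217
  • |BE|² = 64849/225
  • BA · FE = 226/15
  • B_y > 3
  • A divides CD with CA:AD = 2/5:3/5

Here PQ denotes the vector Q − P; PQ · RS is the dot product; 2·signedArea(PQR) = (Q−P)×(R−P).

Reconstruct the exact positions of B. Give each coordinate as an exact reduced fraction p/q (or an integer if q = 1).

B = (2, 52/15)

1. B_x = 2  [BF · EC = -217 ∩ BA · FE = 226/15]
2. B_y = 52/15  [BF · EC = -217 ∩ BA · FE = 226/15]
   → B = (2, 52/15)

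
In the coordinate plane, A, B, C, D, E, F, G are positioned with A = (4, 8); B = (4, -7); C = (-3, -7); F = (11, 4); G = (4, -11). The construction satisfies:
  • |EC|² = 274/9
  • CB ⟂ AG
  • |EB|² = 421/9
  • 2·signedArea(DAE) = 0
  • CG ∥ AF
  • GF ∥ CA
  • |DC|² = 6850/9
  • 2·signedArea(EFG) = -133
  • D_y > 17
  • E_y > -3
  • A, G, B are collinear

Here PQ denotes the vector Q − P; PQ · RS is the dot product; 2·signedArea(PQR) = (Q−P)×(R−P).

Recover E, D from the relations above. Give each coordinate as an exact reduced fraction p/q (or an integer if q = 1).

1. E_x = -2/3  [line 15·x + -7·y + -4 = 0 ∩ |EB|² = 421/9]
2. E_y = -2  [line 15·x + -7·y + -4 = 0 ∩ |EB|² = 421/9]
   → E = (-2/3, -2)
3. D_x = 26/3  [line 10·x + -14/3·y + -8/3 = 0 ∩ |DC|² = 6850/9]
4. D_y = 18  [line 10·x + -14/3·y + -8/3 = 0 ∩ |DC|² = 6850/9]
   → D = (26/3, 18)

D = (26/3, 18)
E = (-2/3, -2)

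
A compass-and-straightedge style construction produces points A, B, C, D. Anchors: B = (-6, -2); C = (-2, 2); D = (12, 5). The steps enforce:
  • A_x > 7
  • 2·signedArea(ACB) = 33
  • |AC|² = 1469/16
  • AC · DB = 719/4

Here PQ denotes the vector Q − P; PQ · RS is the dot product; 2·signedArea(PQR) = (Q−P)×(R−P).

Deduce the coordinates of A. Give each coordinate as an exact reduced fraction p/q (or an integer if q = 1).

A = (15/2, 13/4)

1. A_x = 15/2  [AC · DB = 719/4 ∩ 2·signedArea(ACB) = 33]
2. A_y = 13/4  [AC · DB = 719/4 ∩ 2·signedArea(ACB) = 33]
   → A = (15/2, 13/4)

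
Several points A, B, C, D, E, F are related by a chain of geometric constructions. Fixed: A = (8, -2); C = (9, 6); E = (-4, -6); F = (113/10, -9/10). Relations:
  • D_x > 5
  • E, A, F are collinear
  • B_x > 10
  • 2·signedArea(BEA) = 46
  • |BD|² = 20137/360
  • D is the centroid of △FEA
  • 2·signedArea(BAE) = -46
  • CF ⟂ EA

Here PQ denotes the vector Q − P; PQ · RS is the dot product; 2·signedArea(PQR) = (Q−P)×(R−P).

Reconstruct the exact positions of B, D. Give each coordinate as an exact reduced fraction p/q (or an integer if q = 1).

B = (203/20, 51/20)
D = (51/10, -89/30)

1. D_x = 51/10  [D is the centroid of △FEA]
2. D_y = -89/30  [D is the centroid of △FEA]
   → D = (51/10, -89/30)
3. B_x = 203/20  [line -4·x + 12·y + 10 = 0 ∩ |BD|² = 20137/360]
4. B_y = 51/20  [line -4·x + 12·y + 10 = 0 ∩ |BD|² = 20137/360]
   → B = (203/20, 51/20)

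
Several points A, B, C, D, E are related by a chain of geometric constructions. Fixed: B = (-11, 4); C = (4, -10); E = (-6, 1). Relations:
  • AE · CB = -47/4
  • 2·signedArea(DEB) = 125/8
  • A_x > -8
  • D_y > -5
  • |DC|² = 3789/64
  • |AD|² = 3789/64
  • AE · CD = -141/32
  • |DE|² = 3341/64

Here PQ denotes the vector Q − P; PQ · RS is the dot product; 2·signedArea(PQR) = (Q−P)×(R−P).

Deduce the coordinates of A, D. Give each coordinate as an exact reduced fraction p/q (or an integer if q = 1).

A = (-29/4, 1/2)
D = (-13/8, -19/4)

1. D_x = -13/8  [line -3·x + -5·y + -229/8 = 0 ∩ |DC|² = 3789/64]
2. D_y = -19/4  [line -3·x + -5·y + -229/8 = 0 ∩ |DC|² = 3789/64]
   → D = (-13/8, -19/4)
3. A_x = -29/4  [line 45/8·x + -21/4·y + 1389/32 = 0 ∩ |AD|² = 3789/64]
4. A_y = 1/2  [line 45/8·x + -21/4·y + 1389/32 = 0 ∩ |AD|² = 3789/64]
   → A = (-29/4, 1/2)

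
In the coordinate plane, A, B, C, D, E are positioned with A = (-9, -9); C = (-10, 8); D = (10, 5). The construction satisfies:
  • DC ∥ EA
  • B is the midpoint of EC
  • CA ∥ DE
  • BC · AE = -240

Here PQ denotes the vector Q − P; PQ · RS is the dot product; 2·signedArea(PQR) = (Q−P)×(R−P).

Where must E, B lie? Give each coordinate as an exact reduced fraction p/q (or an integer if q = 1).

B = (1/2, -2)
E = (11, -12)

1. E_x = 11  [DC ∥ EA ∩ CA ∥ DE]
2. E_y = -12  [DC ∥ EA ∩ CA ∥ DE]
   → E = (11, -12)
3. B_x = 1/2  [B is the midpoint of EC]
4. B_y = -2  [B is the midpoint of EC]
   → B = (1/2, -2)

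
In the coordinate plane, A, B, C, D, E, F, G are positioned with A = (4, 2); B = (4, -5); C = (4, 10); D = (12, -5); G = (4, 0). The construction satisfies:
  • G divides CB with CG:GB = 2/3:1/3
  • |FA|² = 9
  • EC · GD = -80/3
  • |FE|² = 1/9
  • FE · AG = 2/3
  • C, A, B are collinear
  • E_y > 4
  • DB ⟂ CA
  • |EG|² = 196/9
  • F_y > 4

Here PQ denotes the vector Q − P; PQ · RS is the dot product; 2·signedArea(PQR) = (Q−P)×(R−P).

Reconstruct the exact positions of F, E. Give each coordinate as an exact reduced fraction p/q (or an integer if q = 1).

1. E_x = 4  [line -8·x + 5·y + 26/3 = 0 ∩ |EG|² = 196/9]
2. E_y = 14/3  [line -8·x + 5·y + 26/3 = 0 ∩ |EG|² = 196/9]
   → E = (4, 14/3)
3. F_y = 5  [FE · AG = 2/3]
4. F_x = 4  [|FE|² = 1/9]
   → F = (4, 5)

E = (4, 14/3)
F = (4, 5)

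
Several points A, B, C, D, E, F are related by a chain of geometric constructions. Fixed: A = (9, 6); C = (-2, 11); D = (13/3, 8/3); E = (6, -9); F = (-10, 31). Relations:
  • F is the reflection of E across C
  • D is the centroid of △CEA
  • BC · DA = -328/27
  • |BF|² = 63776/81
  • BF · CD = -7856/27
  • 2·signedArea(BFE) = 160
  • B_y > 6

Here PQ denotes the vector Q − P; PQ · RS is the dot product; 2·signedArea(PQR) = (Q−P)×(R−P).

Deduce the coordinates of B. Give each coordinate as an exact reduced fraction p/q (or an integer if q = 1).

1. B_x = 34/9  [BF · CD = -7856/27 ∩ BC · DA = -328/27]
2. B_y = 59/9  [BF · CD = -7856/27 ∩ BC · DA = -328/27]
   → B = (34/9, 59/9)

B = (34/9, 59/9)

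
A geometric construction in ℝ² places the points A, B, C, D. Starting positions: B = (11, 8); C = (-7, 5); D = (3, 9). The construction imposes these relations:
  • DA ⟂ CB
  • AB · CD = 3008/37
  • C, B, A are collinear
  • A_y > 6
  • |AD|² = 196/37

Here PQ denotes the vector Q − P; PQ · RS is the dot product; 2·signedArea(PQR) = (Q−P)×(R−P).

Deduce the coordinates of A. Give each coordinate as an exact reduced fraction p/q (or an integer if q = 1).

A = (125/37, 249/37)

1. A_x = 125/37  [C, B, A are collinear ∩ DA ⟂ CB]
2. A_y = 249/37  [C, B, A are collinear ∩ DA ⟂ CB]
   → A = (125/37, 249/37)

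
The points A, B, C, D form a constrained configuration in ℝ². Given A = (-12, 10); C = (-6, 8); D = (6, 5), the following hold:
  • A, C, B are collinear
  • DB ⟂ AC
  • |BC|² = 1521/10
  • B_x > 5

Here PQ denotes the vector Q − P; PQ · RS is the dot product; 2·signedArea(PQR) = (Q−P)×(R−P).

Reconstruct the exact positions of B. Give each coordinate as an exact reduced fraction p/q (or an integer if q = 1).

1. B_x = 57/10  [A, C, B are collinear ∩ DB ⟂ AC]
2. B_y = 41/10  [A, C, B are collinear ∩ DB ⟂ AC]
   → B = (57/10, 41/10)

B = (57/10, 41/10)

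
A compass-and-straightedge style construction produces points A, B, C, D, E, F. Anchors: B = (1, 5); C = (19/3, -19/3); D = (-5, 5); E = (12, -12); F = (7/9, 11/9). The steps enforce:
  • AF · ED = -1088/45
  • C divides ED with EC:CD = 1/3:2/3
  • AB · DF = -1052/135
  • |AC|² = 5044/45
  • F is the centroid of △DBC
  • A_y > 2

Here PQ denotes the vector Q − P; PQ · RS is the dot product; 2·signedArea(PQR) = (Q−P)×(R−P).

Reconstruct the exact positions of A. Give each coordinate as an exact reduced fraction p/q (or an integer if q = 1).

A = (13/15, 41/15)

1. A_x = 13/15  [AB · DF = -1052/135 ∩ AF · ED = -1088/45]
2. A_y = 41/15  [AB · DF = -1052/135 ∩ AF · ED = -1088/45]
   → A = (13/15, 41/15)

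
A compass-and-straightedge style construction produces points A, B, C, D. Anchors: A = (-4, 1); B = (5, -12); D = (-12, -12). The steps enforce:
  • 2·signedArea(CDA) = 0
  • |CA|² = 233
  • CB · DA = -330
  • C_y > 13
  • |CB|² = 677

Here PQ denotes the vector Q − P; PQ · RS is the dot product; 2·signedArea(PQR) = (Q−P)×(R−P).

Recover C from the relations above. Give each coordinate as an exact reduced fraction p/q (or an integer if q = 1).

C = (4, 14)

1. C_x = 4  [2·signedArea(CDA) = 0 ∩ CB · DA = -330]
2. C_y = 14  [2·signedArea(CDA) = 0 ∩ CB · DA = -330]
   → C = (4, 14)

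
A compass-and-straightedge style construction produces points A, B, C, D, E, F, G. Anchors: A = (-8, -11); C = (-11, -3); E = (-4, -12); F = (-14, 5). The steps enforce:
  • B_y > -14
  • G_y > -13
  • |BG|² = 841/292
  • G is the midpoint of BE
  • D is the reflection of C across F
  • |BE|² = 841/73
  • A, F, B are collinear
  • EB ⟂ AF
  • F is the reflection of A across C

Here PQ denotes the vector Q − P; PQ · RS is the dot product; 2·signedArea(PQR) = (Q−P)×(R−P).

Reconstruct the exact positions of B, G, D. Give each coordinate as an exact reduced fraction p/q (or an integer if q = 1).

B = (-524/73, -963/73)
D = (-17, 13)
G = (-408/73, -1839/146)

1. B_x = -524/73  [A, F, B are collinear ∩ EB ⟂ AF]
2. B_y = -963/73  [A, F, B are collinear ∩ EB ⟂ AF]
   → B = (-524/73, -963/73)
3. G_x = -408/73  [G is the midpoint of BE]
4. G_y = -1839/146  [G is the midpoint of BE]
   → G = (-408/73, -1839/146)
5. D_x = -17  [D is the reflection of C across F]
6. D_y = 13  [D is the reflection of C across F]
   → D = (-17, 13)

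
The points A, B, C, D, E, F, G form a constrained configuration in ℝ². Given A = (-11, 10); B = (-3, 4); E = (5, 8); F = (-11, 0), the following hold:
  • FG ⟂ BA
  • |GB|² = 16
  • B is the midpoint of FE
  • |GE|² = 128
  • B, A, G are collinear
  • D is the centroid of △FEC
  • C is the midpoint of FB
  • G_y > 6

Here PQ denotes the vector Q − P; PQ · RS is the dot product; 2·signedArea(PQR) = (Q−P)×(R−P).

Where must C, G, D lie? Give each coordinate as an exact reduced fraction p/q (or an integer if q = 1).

1. C_x = -7  [C is the midpoint of FB]
2. C_y = 2  [C is the midpoint of FB]
   → C = (-7, 2)
3. G_x = -31/5  [B, A, G are collinear ∩ FG ⟂ BA]
4. G_y = 32/5  [B, A, G are collinear ∩ FG ⟂ BA]
   → G = (-31/5, 32/5)
5. D_x = -13/3  [D is the centroid of △FEC]
6. D_y = 10/3  [D is the centroid of △FEC]
   → D = (-13/3, 10/3)

C = (-7, 2)
D = (-13/3, 10/3)
G = (-31/5, 32/5)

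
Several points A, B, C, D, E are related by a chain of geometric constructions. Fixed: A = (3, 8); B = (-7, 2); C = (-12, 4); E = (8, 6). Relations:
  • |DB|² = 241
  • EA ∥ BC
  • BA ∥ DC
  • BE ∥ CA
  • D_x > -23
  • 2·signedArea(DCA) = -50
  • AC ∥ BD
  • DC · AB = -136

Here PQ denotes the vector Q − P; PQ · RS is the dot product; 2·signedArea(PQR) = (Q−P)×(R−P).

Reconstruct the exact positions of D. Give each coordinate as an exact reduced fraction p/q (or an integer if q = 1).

D = (-22, -2)

1. D_x = -22  [BA ∥ DC ∩ AC ∥ BD]
2. D_y = -2  [BA ∥ DC ∩ AC ∥ BD]
   → D = (-22, -2)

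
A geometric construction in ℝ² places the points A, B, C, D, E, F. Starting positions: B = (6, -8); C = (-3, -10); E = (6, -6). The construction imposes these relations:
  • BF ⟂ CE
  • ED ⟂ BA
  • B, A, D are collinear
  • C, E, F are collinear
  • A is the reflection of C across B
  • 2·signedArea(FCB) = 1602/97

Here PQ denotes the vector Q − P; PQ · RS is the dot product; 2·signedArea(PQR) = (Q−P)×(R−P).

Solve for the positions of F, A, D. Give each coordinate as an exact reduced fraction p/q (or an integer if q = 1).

1. F_x = 510/97  [C, E, F are collinear ∩ BF ⟂ CE]
2. F_y = -614/97  [C, E, F are collinear ∩ BF ⟂ CE]
   → F = (510/97, -614/97)
3. A_x = 15  [A is the reflection of C across B]
4. A_y = -6  [A is the reflection of C across B]
   → A = (15, -6)
5. D_x = 546/85  [B, A, D are collinear ∩ ED ⟂ BA]
6. D_y = -672/85  [B, A, D are collinear ∩ ED ⟂ BA]
   → D = (546/85, -672/85)

A = (15, -6)
D = (546/85, -672/85)
F = (510/97, -614/97)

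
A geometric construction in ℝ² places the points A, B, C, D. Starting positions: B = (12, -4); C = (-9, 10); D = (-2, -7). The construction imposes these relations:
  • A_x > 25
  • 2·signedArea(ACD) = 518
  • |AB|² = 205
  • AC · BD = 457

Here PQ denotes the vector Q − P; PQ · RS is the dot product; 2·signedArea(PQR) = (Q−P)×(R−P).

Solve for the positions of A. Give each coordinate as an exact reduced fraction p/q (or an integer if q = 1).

1. A_x = 26  [2·signedArea(ACD) = 518 ∩ AC · BD = 457]
2. A_y = -1  [2·signedArea(ACD) = 518 ∩ AC · BD = 457]
   → A = (26, -1)

A = (26, -1)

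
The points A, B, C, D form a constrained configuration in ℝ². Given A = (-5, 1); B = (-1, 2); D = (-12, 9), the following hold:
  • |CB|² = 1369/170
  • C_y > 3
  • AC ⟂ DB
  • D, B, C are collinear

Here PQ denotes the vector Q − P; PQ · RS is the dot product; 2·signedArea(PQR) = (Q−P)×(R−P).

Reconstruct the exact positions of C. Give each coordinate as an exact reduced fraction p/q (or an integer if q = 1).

1. C_x = -577/170  [D, B, C are collinear ∩ AC ⟂ DB]
2. C_y = 599/170  [D, B, C are collinear ∩ AC ⟂ DB]
   → C = (-577/170, 599/170)

C = (-577/170, 599/170)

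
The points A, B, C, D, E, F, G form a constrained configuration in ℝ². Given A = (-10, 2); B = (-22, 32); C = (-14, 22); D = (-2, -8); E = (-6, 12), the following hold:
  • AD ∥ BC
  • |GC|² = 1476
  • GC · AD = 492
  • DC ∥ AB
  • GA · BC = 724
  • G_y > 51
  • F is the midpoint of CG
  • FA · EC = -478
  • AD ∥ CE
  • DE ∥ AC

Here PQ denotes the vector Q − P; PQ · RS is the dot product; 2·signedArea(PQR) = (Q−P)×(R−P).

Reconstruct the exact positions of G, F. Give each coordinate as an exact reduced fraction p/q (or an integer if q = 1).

1. G_x = -38  [line -8·x + 10·y + -824 = 0 ∩ |GC|² = 1476]
2. G_y = 52  [line -8·x + 10·y + -824 = 0 ∩ |GC|² = 1476]
   → G = (-38, 52)
3. F_x = -26  [F is the midpoint of CG]
4. F_y = 37  [F is the midpoint of CG]
   → F = (-26, 37)

F = (-26, 37)
G = (-38, 52)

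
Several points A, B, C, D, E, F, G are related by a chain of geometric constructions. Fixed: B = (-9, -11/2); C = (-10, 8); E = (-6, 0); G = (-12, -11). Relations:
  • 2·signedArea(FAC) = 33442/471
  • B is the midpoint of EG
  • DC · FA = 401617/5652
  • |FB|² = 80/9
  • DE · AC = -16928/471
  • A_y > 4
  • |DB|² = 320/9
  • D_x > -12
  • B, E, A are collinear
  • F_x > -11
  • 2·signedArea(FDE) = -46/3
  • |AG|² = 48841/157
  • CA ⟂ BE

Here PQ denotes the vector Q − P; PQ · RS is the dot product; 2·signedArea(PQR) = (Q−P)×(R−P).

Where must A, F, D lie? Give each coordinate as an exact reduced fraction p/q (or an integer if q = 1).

1. A_x = -558/157  [B, E, A are collinear ∩ CA ⟂ BE]
2. A_y = 704/157  [B, E, A are collinear ∩ CA ⟂ BE]
   → A = (-558/157, 704/157)
3. D_x = -35/3  [line 1012/157·x + -552/157·y + 35144/471 = 0 ∩ |DB|² = 320/9]
4. D_y = -1/6  [line 1012/157·x + -552/157·y + 35144/471 = 0 ∩ |DB|² = 320/9]
   → D = (-35/3, -1/6)
5. F_x = -31/3  [2·signedArea(FDE) = -46/3 ∩ DC · FA = 401617/5652]
6. F_y = -17/6  [2·signedArea(FDE) = -46/3 ∩ DC · FA = 401617/5652]
   → F = (-31/3, -17/6)

A = (-558/157, 704/157)
D = (-35/3, -1/6)
F = (-31/3, -17/6)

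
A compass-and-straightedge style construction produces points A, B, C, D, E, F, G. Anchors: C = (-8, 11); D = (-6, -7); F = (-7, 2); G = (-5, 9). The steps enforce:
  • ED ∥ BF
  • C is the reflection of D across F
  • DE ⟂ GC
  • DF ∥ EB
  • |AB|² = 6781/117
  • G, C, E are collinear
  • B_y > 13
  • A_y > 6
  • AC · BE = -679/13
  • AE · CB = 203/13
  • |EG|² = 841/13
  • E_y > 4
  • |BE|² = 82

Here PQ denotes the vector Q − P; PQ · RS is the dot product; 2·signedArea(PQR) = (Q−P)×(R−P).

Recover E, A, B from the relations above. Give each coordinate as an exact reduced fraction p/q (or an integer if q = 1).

1. E_x = 22/13  [G, C, E are collinear ∩ DE ⟂ GC]
2. E_y = 59/13  [G, C, E are collinear ∩ DE ⟂ GC]
   → E = (22/13, 59/13)
3. B_x = 9/13  [ED ∥ BF ∩ DF ∥ EB]
4. B_y = 176/13  [ED ∥ BF ∩ DF ∥ EB]
   → B = (9/13, 176/13)
5. A_x = -7/13  [AC · BE = -679/13 ∩ AE · CB = 203/13]
6. A_y = 235/39  [AC · BE = -679/13 ∩ AE · CB = 203/13]
   → A = (-7/13, 235/39)

A = (-7/13, 235/39)
B = (9/13, 176/13)
E = (22/13, 59/13)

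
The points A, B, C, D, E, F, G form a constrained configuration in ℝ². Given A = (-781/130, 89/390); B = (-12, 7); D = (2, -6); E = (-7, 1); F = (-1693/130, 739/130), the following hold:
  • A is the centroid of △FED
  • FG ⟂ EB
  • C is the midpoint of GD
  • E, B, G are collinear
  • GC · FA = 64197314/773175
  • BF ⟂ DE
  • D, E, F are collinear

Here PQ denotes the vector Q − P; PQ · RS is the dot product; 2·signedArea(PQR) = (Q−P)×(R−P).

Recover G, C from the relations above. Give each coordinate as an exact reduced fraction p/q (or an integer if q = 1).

C = (-15499/3172, 1441/3965)
G = (-18671/1586, 26672/3965)

1. G_x = -18671/1586  [E, B, G are collinear ∩ FG ⟂ EB]
2. G_y = 26672/3965  [E, B, G are collinear ∩ FG ⟂ EB]
   → G = (-18671/1586, 26672/3965)
3. C_x = -15499/3172  [C is the midpoint of GD]
4. C_y = 1441/3965  [C is the midpoint of GD]
   → C = (-15499/3172, 1441/3965)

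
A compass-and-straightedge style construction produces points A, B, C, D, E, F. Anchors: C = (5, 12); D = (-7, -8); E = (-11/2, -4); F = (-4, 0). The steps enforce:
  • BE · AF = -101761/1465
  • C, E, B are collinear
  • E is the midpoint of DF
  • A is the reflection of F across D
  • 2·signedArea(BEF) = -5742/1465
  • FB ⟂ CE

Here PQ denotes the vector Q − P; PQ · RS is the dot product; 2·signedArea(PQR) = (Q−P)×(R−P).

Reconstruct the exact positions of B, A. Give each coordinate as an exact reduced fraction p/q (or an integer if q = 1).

1. B_x = -4708/1465  [C, E, B are collinear ∩ FB ⟂ CE]
2. B_y = -756/1465  [C, E, B are collinear ∩ FB ⟂ CE]
   → B = (-4708/1465, -756/1465)
3. A_x = -10  [A is the reflection of F across D]
4. A_y = -16  [A is the reflection of F across D]
   → A = (-10, -16)

A = (-10, -16)
B = (-4708/1465, -756/1465)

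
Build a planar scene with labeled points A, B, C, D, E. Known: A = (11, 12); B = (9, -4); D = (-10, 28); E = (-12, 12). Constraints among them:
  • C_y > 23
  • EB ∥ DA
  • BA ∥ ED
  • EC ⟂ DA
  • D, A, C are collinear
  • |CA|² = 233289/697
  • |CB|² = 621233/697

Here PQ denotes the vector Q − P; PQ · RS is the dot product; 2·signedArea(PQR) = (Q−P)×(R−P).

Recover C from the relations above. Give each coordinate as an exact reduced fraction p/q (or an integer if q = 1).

C = (-2476/697, 16092/697)

1. C_x = -2476/697  [D, A, C are collinear ∩ EC ⟂ DA]
2. C_y = 16092/697  [D, A, C are collinear ∩ EC ⟂ DA]
   → C = (-2476/697, 16092/697)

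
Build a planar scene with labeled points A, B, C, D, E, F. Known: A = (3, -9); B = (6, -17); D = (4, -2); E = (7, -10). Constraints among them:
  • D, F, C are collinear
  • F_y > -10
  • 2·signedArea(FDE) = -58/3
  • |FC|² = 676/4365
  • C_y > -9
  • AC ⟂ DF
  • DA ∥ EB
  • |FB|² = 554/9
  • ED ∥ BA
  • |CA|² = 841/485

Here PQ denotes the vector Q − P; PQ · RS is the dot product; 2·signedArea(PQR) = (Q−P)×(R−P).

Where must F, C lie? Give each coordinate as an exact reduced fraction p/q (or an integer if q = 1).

C = (2093/485, -4336/485)
F = (13/3, -28/3)

1. F_x = 13/3  [line 8·x + 3·y + -20/3 = 0 ∩ |FB|² = 554/9]
2. F_y = -28/3  [line 8·x + 3·y + -20/3 = 0 ∩ |FB|² = 554/9]
   → F = (13/3, -28/3)
3. C_x = 2093/485  [D, F, C are collinear ∩ AC ⟂ DF]
4. C_y = -4336/485  [D, F, C are collinear ∩ AC ⟂ DF]
   → C = (2093/485, -4336/485)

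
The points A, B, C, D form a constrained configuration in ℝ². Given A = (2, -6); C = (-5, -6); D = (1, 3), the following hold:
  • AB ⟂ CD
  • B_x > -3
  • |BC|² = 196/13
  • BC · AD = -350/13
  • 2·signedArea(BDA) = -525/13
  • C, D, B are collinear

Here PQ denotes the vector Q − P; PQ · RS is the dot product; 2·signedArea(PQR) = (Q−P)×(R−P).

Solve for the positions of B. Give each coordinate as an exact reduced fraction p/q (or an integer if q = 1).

B = (-37/13, -36/13)

1. B_x = -37/13  [C, D, B are collinear ∩ AB ⟂ CD]
2. B_y = -36/13  [C, D, B are collinear ∩ AB ⟂ CD]
   → B = (-37/13, -36/13)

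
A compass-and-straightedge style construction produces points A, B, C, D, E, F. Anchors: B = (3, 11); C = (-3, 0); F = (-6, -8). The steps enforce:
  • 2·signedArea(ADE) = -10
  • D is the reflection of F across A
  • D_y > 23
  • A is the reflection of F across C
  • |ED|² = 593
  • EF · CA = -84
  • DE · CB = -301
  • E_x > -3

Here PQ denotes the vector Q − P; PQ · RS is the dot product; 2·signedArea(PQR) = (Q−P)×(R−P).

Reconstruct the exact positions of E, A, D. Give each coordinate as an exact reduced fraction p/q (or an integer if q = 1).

1. A_x = 0  [A is the reflection of F across C]
2. A_y = 8  [A is the reflection of F across C]
   → A = (0, 8)
3. D_x = 6  [D is the reflection of F across A]
4. D_y = 24  [D is the reflection of F across A]
   → D = (6, 24)
5. E_x = -2  [EF · CA = -84 ∩ 2·signedArea(ADE) = -10]
6. E_y = 1  [EF · CA = -84 ∩ 2·signedArea(ADE) = -10]
   → E = (-2, 1)

A = (0, 8)
D = (6, 24)
E = (-2, 1)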